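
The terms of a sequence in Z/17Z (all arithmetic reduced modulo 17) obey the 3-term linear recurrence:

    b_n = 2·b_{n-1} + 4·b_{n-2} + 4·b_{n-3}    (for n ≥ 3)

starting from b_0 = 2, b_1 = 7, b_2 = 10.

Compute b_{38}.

b_3 = 2·10 + 4·7 + 4·2 = 5
b_4 = 2·5 + 4·10 + 4·7 = 10
b_5 = 2·10 + 4·5 + 4·10 = 12
b_6 = 2·12 + 4·10 + 4·5 = 16
b_7 = 2·16 + 4·12 + 4·10 = 1
b_8 = 2·1 + 4·16 + 4·12 = 12
b_9 = 2·12 + 4·1 + 4·16 = 7
b_10 = 2·7 + 4·12 + 4·1 = 15
b_11 = 2·15 + 4·7 + 4·12 = 4
b_12 = 2·4 + 4·15 + 4·7 = 11
b_13 = 2·11 + 4·4 + 4·15 = 13
b_14 = 2·13 + 4·11 + 4·4 = 1
b_15 = 2·1 + 4·13 + 4·11 = 13
b_16 = 2·13 + 4·1 + 4·13 = 14
b_17 = 2·14 + 4·13 + 4·1 = 16
b_18 = 2·16 + 4·14 + 4·13 = 4
b_19 = 2·4 + 4·16 + 4·14 = 9
b_20 = 2·9 + 4·4 + 4·16 = 13
b_21 = 2·13 + 4·9 + 4·4 = 10
b_22 = 2·10 + 4·13 + 4·9 = 6
b_23 = 2·6 + 4·10 + 4·13 = 2
b_24 = 2·2 + 4·6 + 4·10 = 0
b_25 = 2·0 + 4·2 + 4·6 = 15
b_26 = 2·15 + 4·0 + 4·2 = 4
b_27 = 2·4 + 4·15 + 4·0 = 0
b_28 = 2·0 + 4·4 + 4·15 = 8
b_29 = 2·8 + 4·0 + 4·4 = 15
b_30 = 2·15 + 4·8 + 4·0 = 11
b_31 = 2·11 + 4·15 + 4·8 = 12
b_32 = 2·12 + 4·11 + 4·15 = 9
b_33 = 2·9 + 4·12 + 4·11 = 8
b_34 = 2·8 + 4·9 + 4·12 = 15
b_35 = 2·15 + 4·8 + 4·9 = 13
b_36 = 2·13 + 4·15 + 4·8 = 16
b_37 = 2·16 + 4·13 + 4·15 = 8
b_38 = 2·8 + 4·16 + 4·13 = 13

13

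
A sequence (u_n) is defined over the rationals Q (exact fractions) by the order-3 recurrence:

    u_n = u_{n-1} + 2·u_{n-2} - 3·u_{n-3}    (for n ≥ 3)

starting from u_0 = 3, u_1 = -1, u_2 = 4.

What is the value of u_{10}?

121

u_3 = 1·4 + 2·-1 + -3·3 = -7
u_4 = 1·-7 + 2·4 + -3·-1 = 4
u_5 = 1·4 + 2·-7 + -3·4 = -22
u_6 = 1·-22 + 2·4 + -3·-7 = 7
u_7 = 1·7 + 2·-22 + -3·4 = -49
u_8 = 1·-49 + 2·7 + -3·-22 = 31
u_9 = 1·31 + 2·-49 + -3·7 = -88
u_10 = 1·-88 + 2·31 + -3·-49 = 121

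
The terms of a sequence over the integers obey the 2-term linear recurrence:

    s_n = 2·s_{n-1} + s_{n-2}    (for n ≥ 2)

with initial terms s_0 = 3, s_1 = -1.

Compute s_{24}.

131836323

s_2 = 2·-1 + 1·3 = 1
s_3 = 2·1 + 1·-1 = 1
s_4 = 2·1 + 1·1 = 3
s_5 = 2·3 + 1·1 = 7
s_6 = 2·7 + 1·3 = 17
s_7 = 2·17 + 1·7 = 41
s_8 = 2·41 + 1·17 = 99
s_9 = 2·99 + 1·41 = 239
s_10 = 2·239 + 1·99 = 577
s_11 = 2·577 + 1·239 = 1393
s_12 = 2·1393 + 1·577 = 3363
s_13 = 2·3363 + 1·1393 = 8119
s_14 = 2·8119 + 1·3363 = 19601
s_15 = 2·19601 + 1·8119 = 47321
s_16 = 2·47321 + 1·19601 = 114243
s_17 = 2·114243 + 1·47321 = 275807
s_18 = 2·275807 + 1·114243 = 665857
s_19 = 2·665857 + 1·275807 = 1607521
s_20 = 2·1607521 + 1·665857 = 3880899
s_21 = 2·3880899 + 1·1607521 = 9369319
s_22 = 2·9369319 + 1·3880899 = 22619537
s_23 = 2·22619537 + 1·9369319 = 54608393
s_24 = 2·54608393 + 1·22619537 = 131836323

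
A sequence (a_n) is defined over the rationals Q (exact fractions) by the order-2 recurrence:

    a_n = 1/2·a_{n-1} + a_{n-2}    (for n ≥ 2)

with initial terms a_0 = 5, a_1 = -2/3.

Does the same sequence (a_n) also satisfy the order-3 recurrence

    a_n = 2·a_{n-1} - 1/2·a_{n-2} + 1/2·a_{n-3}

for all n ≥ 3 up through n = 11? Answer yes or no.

no

Terms a_0..a_11: 5, -2/3, 14/3, 5/3, 11/2, 53/12, 185/24, 397/48, 379/32, 2725/192, 7273/384, 18173/768
n=3: candidate gives 73/6, actual a_3 = 5/3 ✗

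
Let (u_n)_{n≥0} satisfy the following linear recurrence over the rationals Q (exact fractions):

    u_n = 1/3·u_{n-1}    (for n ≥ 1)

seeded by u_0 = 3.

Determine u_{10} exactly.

1/19683

u_1 = 1/3·3 = 1
u_2 = 1/3·1 = 1/3
u_3 = 1/3·1/3 = 1/9
u_4 = 1/3·1/9 = 1/27
u_5 = 1/3·1/27 = 1/81
u_6 = 1/3·1/81 = 1/243
u_7 = 1/3·1/243 = 1/729
u_8 = 1/3·1/729 = 1/2187
u_9 = 1/3·1/2187 = 1/6561
u_10 = 1/3·1/6561 = 1/19683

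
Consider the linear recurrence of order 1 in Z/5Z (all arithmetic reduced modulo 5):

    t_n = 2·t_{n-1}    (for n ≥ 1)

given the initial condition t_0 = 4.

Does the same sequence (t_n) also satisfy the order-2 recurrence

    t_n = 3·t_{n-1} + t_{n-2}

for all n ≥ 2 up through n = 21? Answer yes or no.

Terms t_0..t_21: 4, 3, 1, 2, 4, 3, 1, 2, 4, 3, 1, 2, 4, 3, 1, 2, 4, 3, 1, 2, 4, 3
n=2: candidate gives 3, actual t_2 = 1 ✗

no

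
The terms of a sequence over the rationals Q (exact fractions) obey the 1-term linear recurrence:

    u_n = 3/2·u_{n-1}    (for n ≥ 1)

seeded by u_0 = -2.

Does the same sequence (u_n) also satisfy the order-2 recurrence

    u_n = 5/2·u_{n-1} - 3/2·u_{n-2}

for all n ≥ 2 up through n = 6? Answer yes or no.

yes

Terms u_0..u_6: -2, -3, -9/2, -27/4, -81/8, -243/16, -729/32
n=2: candidate gives -9/2, actual u_2 = -9/2 ✓
n=3: candidate gives -27/4, actual u_3 = -27/4 ✓
n=4: candidate gives -81/8, actual u_4 = -81/8 ✓
n=5: candidate gives -243/16, actual u_5 = -243/16 ✓
n=6: candidate gives -729/32, actual u_6 = -729/32 ✓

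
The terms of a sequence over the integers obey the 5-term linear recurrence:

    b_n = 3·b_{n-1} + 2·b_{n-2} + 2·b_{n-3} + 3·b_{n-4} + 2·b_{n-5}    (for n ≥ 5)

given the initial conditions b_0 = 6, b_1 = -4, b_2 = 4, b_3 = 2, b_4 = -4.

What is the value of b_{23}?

b_5 = 3·-4 + 2·2 + 2·4 + 3·-4 + 2·6 = 0
b_6 = 3·0 + 2·-4 + 2·2 + 3·4 + 2·-4 = 0
b_7 = 3·0 + 2·0 + 2·-4 + 3·2 + 2·4 = 6
b_8 = 3·6 + 2·0 + 2·0 + 3·-4 + 2·2 = 10
b_9 = 3·10 + 2·6 + 2·0 + 3·0 + 2·-4 = 34
b_10 = 3·34 + 2·10 + 2·6 + 3·0 + 2·0 = 134
b_11 = 3·134 + 2·34 + 2·10 + 3·6 + 2·0 = 508
b_12 = 3·508 + 2·134 + 2·34 + 3·10 + 2·6 = 1902
b_13 = 3·1902 + 2·508 + 2·134 + 3·34 + 2·10 = 7112
b_14 = 3·7112 + 2·1902 + 2·508 + 3·134 + 2·34 = 26626
b_15 = 3·26626 + 2·7112 + 2·1902 + 3·508 + 2·134 = 99698
b_16 = 3·99698 + 2·26626 + 2·7112 + 3·1902 + 2·508 = 373292
b_17 = 3·373292 + 2·99698 + 2·26626 + 3·7112 + 2·1902 = 1397664
b_18 = 3·1397664 + 2·373292 + 2·99698 + 3·26626 + 2·7112 = 5233074
b_19 = 3·5233074 + 2·1397664 + 2·373292 + 3·99698 + 2·26626 = 19593480
b_20 = 3·19593480 + 2·5233074 + 2·1397664 + 3·373292 + 2·99698 = 73361188
b_21 = 3·73361188 + 2·19593480 + 2·5233074 + 3·1397664 + 2·373292 = 274676248
b_22 = 3·274676248 + 2·73361188 + 2·19593480 + 3·5233074 + 2·1397664 = 1028432630
b_23 = 3·1028432630 + 2·274676248 + 2·73361188 + 3·19593480 + 2·5233074 = 3850619350

3850619350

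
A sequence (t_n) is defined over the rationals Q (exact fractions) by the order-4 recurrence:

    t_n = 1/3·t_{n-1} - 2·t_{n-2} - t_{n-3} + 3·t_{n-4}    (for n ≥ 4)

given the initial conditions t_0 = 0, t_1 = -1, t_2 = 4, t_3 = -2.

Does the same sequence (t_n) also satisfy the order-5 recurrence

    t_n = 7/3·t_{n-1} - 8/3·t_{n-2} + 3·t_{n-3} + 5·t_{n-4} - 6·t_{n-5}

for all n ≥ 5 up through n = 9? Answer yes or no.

Terms t_0..t_9: 0, -1, 4, -2, -23/3, -50/9, 742/27, 1777/81, -15818/243, -79988/729
n=5: candidate gives -50/9, actual t_5 = -50/9 ✓
n=6: candidate gives 742/27, actual t_6 = 742/27 ✓
n=7: candidate gives 1777/81, actual t_7 = 1777/81 ✓
n=8: candidate gives -15818/243, actual t_8 = -15818/243 ✓
n=9: candidate gives -79988/729, actual t_9 = -79988/729 ✓

yes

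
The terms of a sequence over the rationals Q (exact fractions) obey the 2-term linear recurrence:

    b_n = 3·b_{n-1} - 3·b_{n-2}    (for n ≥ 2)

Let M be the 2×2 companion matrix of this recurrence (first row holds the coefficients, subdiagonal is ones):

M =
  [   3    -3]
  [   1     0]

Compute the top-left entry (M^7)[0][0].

(M^7)[0][0] is the top entry after applying M 7 times to the unit state (1, 0). Equivalently it is h_{8} for the auxiliary sequence (h_n) obeying the same recurrence with h_1 = 1 and h_i = 0 for 0 ≤ i < 1:
h_2 = 3·1 + -3·0 = 3
h_3 = 3·3 + -3·1 = 6
h_4 = 3·6 + -3·3 = 9
h_5 = 3·9 + -3·6 = 9
h_6 = 3·9 + -3·9 = 0
h_7 = 3·0 + -3·9 = -27
h_8 = 3·-27 + -3·0 = -81

-81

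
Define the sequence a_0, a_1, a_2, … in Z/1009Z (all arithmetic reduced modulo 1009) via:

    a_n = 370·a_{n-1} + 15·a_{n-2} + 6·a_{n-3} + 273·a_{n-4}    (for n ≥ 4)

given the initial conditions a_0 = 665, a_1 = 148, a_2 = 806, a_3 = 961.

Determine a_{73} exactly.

143

a_4 = 370·961 + 15·806 + 6·148 + 273·665 = 188
a_5 = 370·188 + 15·961 + 6·806 + 273·148 = 63
a_6 = 370·63 + 15·188 + 6·961 + 273·806 = 693
a_7 = 370·693 + 15·63 + 6·188 + 273·961 = 192
a_8 = 370·192 + 15·693 + 6·63 + 273·188 = 958
a_9 = 370·958 + 15·192 + 6·693 + 273·63 = 322
a_10 = 370·322 + 15·958 + 6·192 + 273·693 = 971
a_11 = 370·971 + 15·322 + 6·958 + 273·192 = 502
a_12 = 370·502 + 15·971 + 6·322 + 273·958 = 640
a_13 = 370·640 + 15·502 + 6·971 + 273·322 = 47
a_14 = 370·47 + 15·640 + 6·502 + 273·971 = 457
a_15 = 370·457 + 15·47 + 6·640 + 273·502 = 918
a_16 = 370·918 + 15·457 + 6·47 + 273·640 = 873
a_17 = 370·873 + 15·918 + 6·457 + 273·47 = 212
a_18 = 370·212 + 15·873 + 6·918 + 273·457 = 833
a_19 = 370·833 + 15·212 + 6·873 + 273·918 = 184
a_20 = 370·184 + 15·833 + 6·212 + 273·873 = 323
a_21 = 370·323 + 15·184 + 6·833 + 273·212 = 497
a_22 = 370·497 + 15·323 + 6·184 + 273·833 = 531
a_23 = 370·531 + 15·497 + 6·323 + 273·184 = 818
a_24 = 370·818 + 15·531 + 6·497 + 273·323 = 204
a_25 = 370·204 + 15·818 + 6·531 + 273·497 = 601
a_26 = 370·601 + 15·204 + 6·818 + 273·531 = 962
a_27 = 370·962 + 15·601 + 6·204 + 273·818 = 237
a_28 = 370·237 + 15·962 + 6·601 + 273·204 = 987
a_29 = 370·987 + 15·237 + 6·962 + 273·601 = 793
a_30 = 370·793 + 15·987 + 6·237 + 273·962 = 160
a_31 = 370·160 + 15·793 + 6·987 + 273·237 = 458
a_32 = 370·458 + 15·160 + 6·793 + 273·987 = 91
a_33 = 370·91 + 15·458 + 6·160 + 273·793 = 694
a_34 = 370·694 + 15·91 + 6·458 + 273·160 = 864
a_35 = 370·864 + 15·694 + 6·91 + 273·458 = 611
a_36 = 370·611 + 15·864 + 6·694 + 273·91 = 652
a_37 = 370·652 + 15·611 + 6·864 + 273·694 = 82
a_38 = 370·82 + 15·652 + 6·611 + 273·864 = 165
a_39 = 370·165 + 15·82 + 6·652 + 273·611 = 925
a_40 = 370·925 + 15·165 + 6·82 + 273·652 = 551
a_41 = 370·551 + 15·925 + 6·165 + 273·82 = 979
a_42 = 370·979 + 15·551 + 6·925 + 273·165 = 337
a_43 = 370·337 + 15·979 + 6·551 + 273·925 = 687
a_44 = 370·687 + 15·337 + 6·979 + 273·551 = 843
a_45 = 370·843 + 15·687 + 6·337 + 273·979 = 230
a_46 = 370·230 + 15·843 + 6·687 + 273·337 = 140
a_47 = 370·140 + 15·230 + 6·843 + 273·687 = 654
a_48 = 370·654 + 15·140 + 6·230 + 273·843 = 360
a_49 = 370·360 + 15·654 + 6·140 + 273·230 = 804
a_50 = 370·804 + 15·360 + 6·654 + 273·140 = 955
a_51 = 370·955 + 15·804 + 6·360 + 273·654 = 243
a_52 = 370·243 + 15·955 + 6·804 + 273·360 = 494
a_53 = 370·494 + 15·243 + 6·955 + 273·804 = 984
a_54 = 370·984 + 15·494 + 6·243 + 273·955 = 11
a_55 = 370·11 + 15·984 + 6·494 + 273·243 = 350
a_56 = 370·350 + 15·11 + 6·984 + 273·494 = 19
a_57 = 370·19 + 15·350 + 6·11 + 273·984 = 476
a_58 = 370·476 + 15·19 + 6·350 + 273·11 = 897
a_59 = 370·897 + 15·476 + 6·19 + 273·350 = 824
a_60 = 370·824 + 15·897 + 6·476 + 273·19 = 471
a_61 = 370·471 + 15·824 + 6·897 + 273·476 = 89
a_62 = 370·89 + 15·471 + 6·824 + 273·897 = 237
a_63 = 370·237 + 15·89 + 6·471 + 273·824 = 986
a_64 = 370·986 + 15·237 + 6·89 + 273·471 = 55
a_65 = 370·55 + 15·986 + 6·237 + 273·89 = 319
a_66 = 370·319 + 15·55 + 6·986 + 273·237 = 789
a_67 = 370·789 + 15·319 + 6·55 + 273·986 = 174
a_68 = 370·174 + 15·789 + 6·319 + 273·55 = 316
a_69 = 370·316 + 15·174 + 6·789 + 273·319 = 470
a_70 = 370·470 + 15·316 + 6·174 + 273·789 = 562
a_71 = 370·562 + 15·470 + 6·316 + 273·174 = 30
a_72 = 370·30 + 15·562 + 6·470 + 273·316 = 655
a_73 = 370·655 + 15·30 + 6·562 + 273·470 = 143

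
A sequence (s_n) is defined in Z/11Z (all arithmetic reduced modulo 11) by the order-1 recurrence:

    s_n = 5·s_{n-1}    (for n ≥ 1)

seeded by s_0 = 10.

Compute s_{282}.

8

s_1 = 5·10 = 6
s_2 = 5·6 = 8
s_3 = 5·8 = 7
s_4 = 5·7 = 2
s_5 = 5·2 = 10
(s_5) = (10) = (s_0), so the sequence has period 5.
282 ≡ 2 (mod 5), hence s_282 = s_2 = 8.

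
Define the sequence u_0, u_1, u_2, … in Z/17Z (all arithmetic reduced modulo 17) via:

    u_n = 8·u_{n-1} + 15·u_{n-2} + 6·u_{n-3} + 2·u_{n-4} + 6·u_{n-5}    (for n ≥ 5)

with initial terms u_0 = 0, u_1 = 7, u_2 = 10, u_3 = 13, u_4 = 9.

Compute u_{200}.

u_5 = 8·9 + 15·13 + 6·10 + 2·7 + 6·0 = 1
u_6 = 8·1 + 15·9 + 6·13 + 2·10 + 6·7 = 11
u_7 = 8·11 + 15·1 + 6·9 + 2·13 + 6·10 = 5
u_8 = 8·5 + 15·11 + 6·1 + 2·9 + 6·13 = 1
u_9 = 8·1 + 15·5 + 6·11 + 2·1 + 6·9 = 1
u_10 = 8·1 + 15·1 + 6·5 + 2·11 + 6·1 = 13
Continuing the recurrence:
  u_11 = 14;  u_12 = 5;  u_13 = 13;  u_14 = 6;  u_15 = 5;  u_16 = 13
  u_17 = 16;  u_18 = 1;  u_19 = 15;  u_20 = 15;  u_21 = 2;  u_22 = 4
  u_23 = 1;  u_24 = 13;  u_25 = 16;  u_26 = 9;  u_27 = 8;  u_28 = 4
  u_29 = 10;  u_30 = 13;  u_31 = 8;  u_32 = 1;  u_33 = 12;  u_34 = 7
  u_35 = 13;  u_36 = 8;  u_37 = 8;  u_38 = 8;  u_39 = 11;  u_40 = 10
  u_41 = 0;  u_42 = 8;  u_43 = 7;  u_44 = 7;  u_45 = 14;  u_46 = 3
  u_47 = 15;  u_48 = 16;  u_49 = 16;  u_50 = 4;  u_51 = 8;  u_52 = 2
  u_53 = 16;  u_54 = 4;  u_55 = 1;  u_56 = 12;  u_57 = 9;  u_58 = 5
  u_59 = 1;  u_60 = 14;  u_61 = 9;  u_62 = 12;  u_63 = 7;  u_64 = 1
  u_65 = 15;  u_66 = 0;  u_67 = 11;  u_68 = 1;  u_69 = 5;  u_70 = 7
  u_71 = 6;  u_72 = 13;  u_73 = 14;  u_74 = 13;  u_75 = 4;  u_76 = 16
  u_77 = 15;  u_78 = 1;  u_79 = 7;  u_80 = 13;  u_81 = 1;  u_82 = 14
  u_83 = 4;  u_84 = 10;  u_85 = 15;  u_86 = 5;  u_87 = 9;  u_88 = 9
  u_89 = 4;  u_90 = 15;  u_91 = 10;  u_92 = 10;  u_93 = 8;  u_94 = 5
  u_95 = 7;  u_96 = 4;  u_97 = 5;  u_98 = 13;  u_99 = 9;  u_100 = 7
  u_101 = 14;  u_102 = 4;  u_103 = 6;  u_104 = 5;  u_105 = 3;  u_106 = 6
  u_107 = 6;  u_108 = 15;  u_109 = 10;  u_110 = 14;  u_111 = 9;  u_112 = 0
  u_113 = 6;  u_114 = 3;  u_115 = 12;  u_116 = 10;  u_117 = 1;  u_118 = 0
  u_119 = 15;  u_120 = 14;  u_121 = 8;  u_122 = 13;  u_123 = 15;  u_124 = 5
  u_125 = 1;  u_126 = 9;  u_127 = 4;  u_128 = 1;  u_129 = 1;  u_130 = 3
  u_131 = 5;  u_132 = 15;  u_133 = 0;  u_134 = 12;  u_135 = 10;  u_136 = 14
  u_137 = 16;  u_138 = 14;  u_139 = 1;  u_140 = 11;  u_141 = 14;  u_142 = 16
  u_143 = 14;  u_144 = 5;  u_145 = 15;  u_146 = 4;  u_147 = 3;  u_148 = 13
  u_149 = 12;  u_150 = 16;  u_151 = 8;  u_152 = 12;  u_153 = 6;  u_154 = 6
  u_155 = 16;  u_156 = 3;  u_157 = 10;  u_158 = 14;  u_159 = 8;  u_160 = 11
  u_161 = 7;  u_162 = 0;  u_163 = 16;  u_164 = 2;  u_165 = 13;  u_166 = 0
  u_167 = 1;  u_168 = 16;  u_169 = 11;  u_170 = 4;  u_171 = 6;  u_172 = 8
  u_173 = 7;  u_174 = 14;  u_175 = 12;  u_176 = 9;  u_177 = 7;  u_178 = 10
  u_179 = 7;  u_180 = 15;  u_181 = 13;  u_182 = 8;  u_183 = 15;  u_184 = 16
  u_185 = 7;  u_186 = 4;  u_187 = 5;  u_188 = 9;  u_189 = 9;  u_190 = 15
  u_191 = 3;  u_192 = 11;  u_193 = 6;  u_194 = 9;  u_195 = 1;  u_196 = 15
  u_197 = 12;  u_198 = 7
u_199 = 8·7 + 15·12 + 6·15 + 2·1 + 6·9 = 8
u_200 = 8·8 + 15·7 + 6·12 + 2·15 + 6·1 = 5

5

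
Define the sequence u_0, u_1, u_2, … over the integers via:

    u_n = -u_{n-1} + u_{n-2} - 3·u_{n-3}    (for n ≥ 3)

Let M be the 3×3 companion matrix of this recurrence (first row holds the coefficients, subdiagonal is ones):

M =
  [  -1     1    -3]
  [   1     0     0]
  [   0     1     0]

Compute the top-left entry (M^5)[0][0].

-23

(M^5)[0][0] is the top entry after applying M 5 times to the unit state (1, 0, 0). Equivalently it is h_{7} for the auxiliary sequence (h_n) obeying the same recurrence with h_2 = 1 and h_i = 0 for 0 ≤ i < 2:
h_3 = -1·1 + 1·0 + -3·0 = -1
h_4 = -1·-1 + 1·1 + -3·0 = 2
h_5 = -1·2 + 1·-1 + -3·1 = -6
h_6 = -1·-6 + 1·2 + -3·-1 = 11
h_7 = -1·11 + 1·-6 + -3·2 = -23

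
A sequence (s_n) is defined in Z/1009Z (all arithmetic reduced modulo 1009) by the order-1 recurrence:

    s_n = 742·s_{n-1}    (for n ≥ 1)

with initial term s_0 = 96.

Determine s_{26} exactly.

449

s_1 = 742·96 = 602
s_2 = 742·602 = 706
s_3 = 742·706 = 181
s_4 = 742·181 = 105
s_5 = 742·105 = 217
s_6 = 742·217 = 583
s_7 = 742·583 = 734
s_8 = 742·734 = 777
s_9 = 742·777 = 395
s_10 = 742·395 = 480
s_11 = 742·480 = 992
s_12 = 742·992 = 503
s_13 = 742·503 = 905
s_14 = 742·905 = 525
s_15 = 742·525 = 76
s_16 = 742·76 = 897
s_17 = 742·897 = 643
s_18 = 742·643 = 858
s_19 = 742·858 = 966
s_20 = 742·966 = 382
s_21 = 742·382 = 924
s_22 = 742·924 = 497
s_23 = 742·497 = 489
s_24 = 742·489 = 607
s_25 = 742·607 = 380
s_26 = 742·380 = 449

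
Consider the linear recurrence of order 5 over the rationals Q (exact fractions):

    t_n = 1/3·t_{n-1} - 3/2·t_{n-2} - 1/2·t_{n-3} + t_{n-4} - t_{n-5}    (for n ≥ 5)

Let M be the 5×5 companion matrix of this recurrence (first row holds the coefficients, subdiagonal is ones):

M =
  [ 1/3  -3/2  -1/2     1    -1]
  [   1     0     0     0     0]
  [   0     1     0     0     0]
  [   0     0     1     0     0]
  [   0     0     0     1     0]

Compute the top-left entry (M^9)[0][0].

(M^9)[0][0] is the top entry after applying M 9 times to the unit state (1, 0, 0, 0, 0). Equivalently it is h_{13} for the auxiliary sequence (h_n) obeying the same recurrence with h_4 = 1 and h_i = 0 for 0 ≤ i < 4:
h_5 = 1/3·1 + -3/2·0 + -1/2·0 + 1·0 + -1·0 = 1/3
h_6 = 1/3·1/3 + -3/2·1 + -1/2·0 + 1·0 + -1·0 = -25/18
h_7 = 1/3·-25/18 + -3/2·1/3 + -1/2·1 + 1·0 + -1·0 = -79/54
h_8 = 1/3·-79/54 + -3/2·-25/18 + -1/2·1/3 + 1·1 + -1·0 = 787/324
h_9 = 1/3·787/324 + -3/2·-79/54 + -1/2·-25/18 + 1·1/3 + -1·1 = 2947/972
h_10 = 1/3·2947/972 + -3/2·787/324 + -1/2·-79/54 + 1·-25/18 + -1·1/3 = -21133/5832
h_11 = 1/3·-21133/5832 + -3/2·2947/972 + -1/2·787/324 + 1·-79/54 + -1·-25/18 = -123247/17496
h_12 = 1/3·-123247/17496 + -3/2·-21133/5832 + -1/2·2947/972 + 1·787/324 + -1·-79/54 = 573523/104976
h_13 = 1/3·573523/104976 + -3/2·-123247/17496 + -1/2·-21133/5832 + 1·2947/972 + -1·787/324 = 4661647/314928

4661647/314928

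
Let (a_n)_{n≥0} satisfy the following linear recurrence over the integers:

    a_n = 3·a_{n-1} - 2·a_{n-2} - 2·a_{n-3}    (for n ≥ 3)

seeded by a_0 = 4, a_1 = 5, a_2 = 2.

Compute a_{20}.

a_3 = 3·2 + -2·5 + -2·4 = -12
a_4 = 3·-12 + -2·2 + -2·5 = -50
a_5 = 3·-50 + -2·-12 + -2·2 = -130
a_6 = 3·-130 + -2·-50 + -2·-12 = -266
a_7 = 3·-266 + -2·-130 + -2·-50 = -438
a_8 = 3·-438 + -2·-266 + -2·-130 = -522
a_9 = 3·-522 + -2·-438 + -2·-266 = -158
a_10 = 3·-158 + -2·-522 + -2·-438 = 1446
a_11 = 3·1446 + -2·-158 + -2·-522 = 5698
a_12 = 3·5698 + -2·1446 + -2·-158 = 14518
a_13 = 3·14518 + -2·5698 + -2·1446 = 29266
a_14 = 3·29266 + -2·14518 + -2·5698 = 47366
a_15 = 3·47366 + -2·29266 + -2·14518 = 54530
a_16 = 3·54530 + -2·47366 + -2·29266 = 10326
a_17 = 3·10326 + -2·54530 + -2·47366 = -172814
a_18 = 3·-172814 + -2·10326 + -2·54530 = -648154
a_19 = 3·-648154 + -2·-172814 + -2·10326 = -1619486
a_20 = 3·-1619486 + -2·-648154 + -2·-172814 = -3216522

-3216522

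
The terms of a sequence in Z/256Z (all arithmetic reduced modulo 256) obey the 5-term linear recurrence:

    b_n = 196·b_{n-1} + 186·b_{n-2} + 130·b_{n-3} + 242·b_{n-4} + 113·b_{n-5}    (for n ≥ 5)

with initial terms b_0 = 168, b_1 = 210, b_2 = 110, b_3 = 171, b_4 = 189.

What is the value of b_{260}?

40

b_5 = 196·189 + 186·171 + 130·110 + 242·210 + 113·168 = 122
b_6 = 196·122 + 186·189 + 130·171 + 242·110 + 113·210 = 62
b_7 = 196·62 + 186·122 + 130·189 + 242·171 + 113·110 = 74
b_8 = 196·74 + 186·62 + 130·122 + 242·189 + 113·171 = 205
b_9 = 196·205 + 186·74 + 130·62 + 242·122 + 113·189 = 245
b_10 = 196·245 + 186·205 + 130·74 + 242·62 + 113·122 = 144
Continuing the recurrence:
  b_11 = 174;  b_12 = 182;  b_13 = 251;  b_14 = 9;  b_15 = 186;  b_16 = 66
  b_17 = 218;  b_18 = 157;  b_19 = 233;  b_20 = 168;  b_21 = 218;  b_22 = 238
  b_23 = 123;  b_24 = 117;  b_25 = 10;  b_26 = 86;  b_27 = 218;  b_28 = 93
  b_29 = 93;  b_30 = 48;  b_31 = 150;  b_32 = 22;  b_33 = 43;  b_34 = 129
  b_35 = 42;  b_36 = 186;  b_37 = 202;  b_38 = 13;  b_39 = 209;  b_40 = 104
  b_41 = 34;  b_42 = 46;  b_43 = 11;  b_44 = 173;  b_45 = 218;  b_46 = 174
  b_47 = 42;  b_48 = 173;  b_49 = 197;  b_50 = 144;  b_51 = 190;  b_52 = 54
  b_53 = 27;  b_54 = 121;  b_55 = 218;  b_56 = 114;  b_57 = 122;  b_58 = 61
  b_59 = 185;  b_60 = 232;  b_61 = 170;  b_62 = 46;  b_63 = 91;  b_64 = 101
  b_65 = 234;  b_66 = 70;  b_67 = 58;  b_68 = 189;  b_69 = 45;  b_70 = 176
  b_71 = 38;  b_72 = 22;  b_73 = 203;  b_74 = 241;  b_75 = 202;  b_76 = 106
  b_77 = 234;  b_78 = 45;  b_79 = 161;  b_80 = 40;  b_81 = 114;  b_82 = 238
  b_83 = 107;  b_84 = 157;  b_85 = 58;  b_86 = 30;  b_87 = 10;  b_88 = 141
  b_89 = 149;  b_90 = 144;  b_91 = 206;  b_92 = 182;  b_93 = 59;  b_94 = 233
  b_95 = 250;  b_96 = 162;  b_97 = 26;  b_98 = 221;  b_99 = 137;  b_100 = 40
  b_101 = 122;  b_102 = 110;  b_103 = 59;  b_104 = 85;  b_105 = 202;  b_106 = 54
  b_107 = 154;  b_108 = 29;  b_109 = 253;  b_110 = 48;  b_111 = 182;  b_112 = 22
  b_113 = 107;  b_114 = 97;  b_115 = 106;  b_116 = 26;  b_117 = 10;  b_118 = 77
  b_119 = 113;  b_120 = 232;  b_121 = 194;  b_122 = 174;  b_123 = 203;  b_124 = 141
  b_125 = 154;  b_126 = 142;  b_127 = 234;  b_128 = 109;  b_129 = 101;  b_130 = 144
  b_131 = 222;  b_132 = 54;  b_133 = 91;  b_134 = 89;  b_135 = 26;  b_136 = 210
  b_137 = 186;  b_138 = 125;  b_139 = 89;  b_140 = 104;  b_141 = 74;  b_142 = 174
  b_143 = 27;  b_144 = 69;  b_145 = 170;  b_146 = 38;  b_147 = 250;  b_148 = 125
  b_149 = 205;  b_150 = 176;  b_151 = 70;  b_152 = 22;  b_153 = 11;  b_154 = 209
  b_155 = 10;  b_156 = 202;  b_157 = 42;  b_158 = 109;  b_159 = 65;  b_160 = 168
  b_161 = 18;  b_162 = 110;  b_163 = 43;  b_164 = 125;  b_165 = 250;  b_166 = 254
  b_167 = 202;  b_168 = 77;  b_169 = 53;  b_170 = 144;  b_171 = 238;  b_172 = 182
  b_173 = 123;  b_174 = 201;  b_175 = 58;  b_176 = 2;  b_177 = 90;  b_178 = 29
  b_179 = 41;  b_180 = 168;  b_181 = 26;  b_182 = 238;  b_183 = 251;  b_184 = 53
  b_185 = 138;  b_186 = 22;  b_187 = 90;  b_188 = 221;  b_189 = 157;  b_190 = 48
  b_191 = 214;  b_192 = 22;  b_193 = 171;  b_194 = 65;  b_195 = 170;  b_196 = 122
  b_197 = 74;  b_198 = 141;  b_199 = 17;  b_200 = 104;  b_201 = 98;  b_202 = 46
  b_203 = 139;  b_204 = 109;  b_205 = 90;  b_206 = 110;  b_207 = 170;  b_208 = 45
  b_209 = 5;  b_210 = 144;  b_211 = 254;  b_212 = 54;  b_213 = 155;  b_214 = 57
  b_215 = 90;  b_216 = 50;  b_217 = 250;  b_218 = 189;  b_219 = 249;  b_220 = 232
  b_221 = 234;  b_222 = 46;  b_223 = 219;  b_224 = 37;  b_225 = 106;  b_226 = 6
  b_227 = 186;  b_228 = 61;  b_229 = 109;  b_230 = 176;  b_231 = 102;  b_232 = 22
  b_233 = 75;  b_234 = 177;  b_235 = 74;  b_236 = 42;  b_237 = 106;  b_238 = 173
  b_239 = 225;  b_240 = 40;  b_241 = 178;  b_242 = 238;  b_243 = 235;  b_244 = 93
  b_245 = 186;  b_246 = 222;  b_247 = 138;  b_248 = 13;  b_249 = 213;  b_250 = 144
  b_251 = 14;  b_252 = 182;  b_253 = 187;  b_254 = 169;  b_255 = 122;  b_256 = 98
  b_257 = 154;  b_258 = 93
b_259 = 196·93 + 186·154 + 130·98 + 242·122 + 113·169 = 201
b_260 = 196·201 + 186·93 + 130·154 + 242·98 + 113·122 = 40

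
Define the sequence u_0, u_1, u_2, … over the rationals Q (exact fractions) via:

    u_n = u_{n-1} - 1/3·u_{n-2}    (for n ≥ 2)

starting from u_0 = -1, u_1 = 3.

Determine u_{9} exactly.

u_2 = 1·3 + -1/3·-1 = 10/3
u_3 = 1·10/3 + -1/3·3 = 7/3
u_4 = 1·7/3 + -1/3·10/3 = 11/9
u_5 = 1·11/9 + -1/3·7/3 = 4/9
u_6 = 1·4/9 + -1/3·11/9 = 1/27
u_7 = 1·1/27 + -1/3·4/9 = -1/9
u_8 = 1·-1/9 + -1/3·1/27 = -10/81
u_9 = 1·-10/81 + -1/3·-1/9 = -7/81

-7/81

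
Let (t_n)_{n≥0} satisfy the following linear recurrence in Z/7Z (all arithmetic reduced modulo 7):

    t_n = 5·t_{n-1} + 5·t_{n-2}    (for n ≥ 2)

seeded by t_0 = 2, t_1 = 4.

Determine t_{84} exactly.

5

t_2 = 5·4 + 5·2 = 2
t_3 = 5·2 + 5·4 = 2
t_4 = 5·2 + 5·2 = 6
t_5 = 5·6 + 5·2 = 5
t_6 = 5·5 + 5·6 = 6
t_7 = 5·6 + 5·5 = 6
t_8 = 5·6 + 5·6 = 4
t_9 = 5·4 + 5·6 = 1
t_10 = 5·1 + 5·4 = 4
t_11 = 5·4 + 5·1 = 4
t_12 = 5·4 + 5·4 = 5
t_13 = 5·5 + 5·4 = 3
t_14 = 5·3 + 5·5 = 5
t_15 = 5·5 + 5·3 = 5
t_16 = 5·5 + 5·5 = 1
t_17 = 5·1 + 5·5 = 2
t_18 = 5·2 + 5·1 = 1
t_19 = 5·1 + 5·2 = 1
t_20 = 5·1 + 5·1 = 3
t_21 = 5·3 + 5·1 = 6
t_22 = 5·6 + 5·3 = 3
t_23 = 5·3 + 5·6 = 3
t_24 = 5·3 + 5·3 = 2
t_25 = 5·2 + 5·3 = 4
(t_24, t_25) = (2, 4) = (t_0, t_1), so the sequence has period 24.
84 ≡ 12 (mod 24), hence t_84 = t_12 = 5.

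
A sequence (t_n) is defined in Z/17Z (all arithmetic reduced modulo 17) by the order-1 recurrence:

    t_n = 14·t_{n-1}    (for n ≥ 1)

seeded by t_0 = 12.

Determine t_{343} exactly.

t_1 = 14·12 = 15
t_2 = 14·15 = 6
t_3 = 14·6 = 16
t_4 = 14·16 = 3
t_5 = 14·3 = 8
t_6 = 14·8 = 10
t_7 = 14·10 = 4
t_8 = 14·4 = 5
t_9 = 14·5 = 2
t_10 = 14·2 = 11
t_11 = 14·11 = 1
t_12 = 14·1 = 14
t_13 = 14·14 = 9
t_14 = 14·9 = 7
t_15 = 14·7 = 13
t_16 = 14·13 = 12
(t_16) = (12) = (t_0), so the sequence has period 16.
343 ≡ 7 (mod 16), hence t_343 = t_7 = 4.

4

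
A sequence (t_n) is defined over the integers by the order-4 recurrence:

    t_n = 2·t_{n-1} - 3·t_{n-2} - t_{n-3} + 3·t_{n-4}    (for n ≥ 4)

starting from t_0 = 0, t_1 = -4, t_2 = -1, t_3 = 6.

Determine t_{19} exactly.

-235671

t_4 = 2·6 + -3·-1 + -1·-4 + 3·0 = 19
t_5 = 2·19 + -3·6 + -1·-1 + 3·-4 = 9
t_6 = 2·9 + -3·19 + -1·6 + 3·-1 = -48
t_7 = 2·-48 + -3·9 + -1·19 + 3·6 = -124
t_8 = 2·-124 + -3·-48 + -1·9 + 3·19 = -56
t_9 = 2·-56 + -3·-124 + -1·-48 + 3·9 = 335
t_10 = 2·335 + -3·-56 + -1·-124 + 3·-48 = 818
t_11 = 2·818 + -3·335 + -1·-56 + 3·-124 = 315
t_12 = 2·315 + -3·818 + -1·335 + 3·-56 = -2327
t_13 = 2·-2327 + -3·315 + -1·818 + 3·335 = -5412
t_14 = 2·-5412 + -3·-2327 + -1·315 + 3·818 = -1704
t_15 = 2·-1704 + -3·-5412 + -1·-2327 + 3·315 = 16100
t_16 = 2·16100 + -3·-1704 + -1·-5412 + 3·-2327 = 35743
t_17 = 2·35743 + -3·16100 + -1·-1704 + 3·-5412 = 8654
t_18 = 2·8654 + -3·35743 + -1·16100 + 3·-1704 = -111133
t_19 = 2·-111133 + -3·8654 + -1·35743 + 3·16100 = -235671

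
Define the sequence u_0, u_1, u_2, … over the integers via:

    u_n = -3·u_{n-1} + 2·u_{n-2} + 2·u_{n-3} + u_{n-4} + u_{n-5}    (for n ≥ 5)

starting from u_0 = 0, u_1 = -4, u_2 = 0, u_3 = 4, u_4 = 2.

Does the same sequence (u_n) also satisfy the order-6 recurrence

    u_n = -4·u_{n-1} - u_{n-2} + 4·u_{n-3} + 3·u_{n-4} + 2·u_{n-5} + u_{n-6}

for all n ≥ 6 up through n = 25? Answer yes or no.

Terms u_0..u_25: 0, -4, 0, 4, 2, -2, 14, -38, 144, -480, 1664, -5688, 19538, -66998, 229878, -788578, 2705344, -9280892, 31839088, -109227060, 374714338, -1285494506, 4410016270, -15128997118, 51901522160, -178053308344
n=6: candidate gives 14, actual u_6 = 14 ✓
n=7: candidate gives -38, actual u_7 = -38 ✓
n=8: candidate gives 144, actual u_8 = 144 ✓
n=9: candidate gives -480, actual u_9 = -480 ✓
n=10: candidate gives 1664, actual u_10 = 1664 ✓
n=11: candidate gives -5688, actual u_11 = -5688 ✓
n=12: candidate gives 19538, actual u_12 = 19538 ✓
n=13: candidate gives -66998, actual u_13 = -66998 ✓
n=14: candidate gives 229878, actual u_14 = 229878 ✓
n=15: candidate gives -788578, actual u_15 = -788578 ✓
n=16: candidate gives 2705344, actual u_16 = 2705344 ✓
n=17: candidate gives -9280892, actual u_17 = -9280892 ✓
n=18: candidate gives 31839088, actual u_18 = 31839088 ✓
n=19: candidate gives -109227060, actual u_19 = -109227060 ✓
n=20: candidate gives 374714338, actual u_20 = 374714338 ✓
n=21: candidate gives -1285494506, actual u_21 = -1285494506 ✓
n=22: candidate gives 4410016270, actual u_22 = 4410016270 ✓
n=23: candidate gives -15128997118, actual u_23 = -15128997118 ✓
n=24: candidate gives 51901522160, actual u_24 = 51901522160 ✓
n=25: candidate gives -178053308344, actual u_25 = -178053308344 ✓

yes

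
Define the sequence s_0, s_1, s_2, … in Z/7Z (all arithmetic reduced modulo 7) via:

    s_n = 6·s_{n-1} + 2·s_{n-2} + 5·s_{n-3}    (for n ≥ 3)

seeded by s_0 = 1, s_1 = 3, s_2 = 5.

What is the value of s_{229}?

6

s_3 = 6·5 + 2·3 + 5·1 = 6
s_4 = 6·6 + 2·5 + 5·3 = 5
s_5 = 6·5 + 2·6 + 5·5 = 4
s_6 = 6·4 + 2·5 + 5·6 = 1
s_7 = 6·1 + 2·4 + 5·5 = 4
s_8 = 6·4 + 2·1 + 5·4 = 4
Continuing the recurrence:
  s_9 = 2;  s_10 = 5;  s_11 = 5;  s_12 = 1;  s_13 = 6;  s_14 = 0
  s_15 = 3;  s_16 = 6;  s_17 = 0;  s_18 = 6;  s_19 = 3;  s_20 = 2
  s_21 = 6;  s_22 = 6;  s_23 = 2;  s_24 = 5;  s_25 = 1;  s_26 = 5
  s_27 = 1;  s_28 = 0;  s_29 = 6;  s_30 = 6;  s_31 = 6;  s_32 = 1
  s_33 = 6;  s_34 = 5;  s_35 = 5;  s_36 = 0;  s_37 = 0;  s_38 = 4
  s_39 = 3;  s_40 = 5;  s_41 = 0;  s_42 = 4;  s_43 = 0;  s_44 = 1
  s_45 = 5;  s_46 = 4;  s_47 = 4;  s_48 = 1;  s_49 = 6;  s_50 = 2
  s_51 = 1;  s_52 = 5;  s_53 = 0;  s_54 = 1;  s_55 = 3;  s_56 = 6
  s_57 = 5;  s_58 = 1;  s_59 = 4;  s_60 = 2;  s_61 = 4;  s_62 = 6
  s_63 = 5;  s_64 = 6;  s_65 = 6;  s_66 = 3;  s_67 = 4;  s_68 = 4
  s_69 = 5;  s_70 = 2;  s_71 = 0;  s_72 = 1;  s_73 = 2;  s_74 = 0
  s_75 = 2;  s_76 = 1;  s_77 = 3;  s_78 = 2;  s_79 = 2;  s_80 = 3
  s_81 = 4;  s_82 = 5;  s_83 = 4;  s_84 = 5;  s_85 = 0;  s_86 = 2
  s_87 = 2;  s_88 = 2;  s_89 = 5;  s_90 = 2;  s_91 = 4;  s_92 = 4
  s_93 = 0;  s_94 = 0;  s_95 = 6;  s_96 = 1;  s_97 = 4;  s_98 = 0
  s_99 = 6;  s_100 = 0;  s_101 = 5;  s_102 = 4;  s_103 = 6;  s_104 = 6
  s_105 = 5;  s_106 = 2;  s_107 = 3;  s_108 = 5;  s_109 = 4;  s_110 = 0
  s_111 = 5;  s_112 = 1;  s_113 = 2;  s_114 = 4;  s_115 = 5;  s_116 = 6
  s_117 = 3;  s_118 = 6;  s_119 = 2;  s_120 = 4;  s_121 = 2;  s_122 = 2
  s_123 = 1;  s_124 = 6;  s_125 = 6;  s_126 = 4;  s_127 = 3;  s_128 = 0
  s_129 = 5;  s_130 = 3;  s_131 = 0;  s_132 = 3;  s_133 = 5;  s_134 = 1
  s_135 = 3;  s_136 = 3;  s_137 = 1;  s_138 = 6;  s_139 = 4;  s_140 = 6
  s_141 = 4;  s_142 = 0;  s_143 = 3;  s_144 = 3;  s_145 = 3;  s_146 = 4
  s_147 = 3;  s_148 = 6;  s_149 = 6;  s_150 = 0;  s_151 = 0;  s_152 = 2
  s_153 = 5;  s_154 = 6;  s_155 = 0;  s_156 = 2;  s_157 = 0;  s_158 = 4
  s_159 = 6;  s_160 = 2;  s_161 = 2;  s_162 = 4;  s_163 = 3;  s_164 = 1
  s_165 = 4;  s_166 = 6;  s_167 = 0;  s_168 = 4;  s_169 = 5;  s_170 = 3
  s_171 = 6;  s_172 = 4;  s_173 = 2;  s_174 = 1;  s_175 = 2;  s_176 = 3
  s_177 = 6;  s_178 = 3;  s_179 = 3;  s_180 = 5;  s_181 = 2;  s_182 = 2
  s_183 = 6;  s_184 = 1;  s_185 = 0;  s_186 = 4;  s_187 = 1;  s_188 = 0
  s_189 = 1;  s_190 = 4;  s_191 = 5;  s_192 = 1;  s_193 = 1;  s_194 = 5
  s_195 = 2;  s_196 = 6;  s_197 = 2;  s_198 = 6;  s_199 = 0;  s_200 = 1
  s_201 = 1;  s_202 = 1;  s_203 = 6;  s_204 = 1;  s_205 = 2;  s_206 = 2
  s_207 = 0;  s_208 = 0;  s_209 = 3;  s_210 = 4;  s_211 = 2;  s_212 = 0
  s_213 = 3;  s_214 = 0;  s_215 = 6;  s_216 = 2;  s_217 = 3;  s_218 = 3
  s_219 = 6;  s_220 = 1;  s_221 = 5;  s_222 = 6;  s_223 = 2;  s_224 = 0
  s_225 = 6;  s_226 = 4;  s_227 = 1
s_228 = 6·1 + 2·4 + 5·6 = 2
s_229 = 6·2 + 2·1 + 5·4 = 6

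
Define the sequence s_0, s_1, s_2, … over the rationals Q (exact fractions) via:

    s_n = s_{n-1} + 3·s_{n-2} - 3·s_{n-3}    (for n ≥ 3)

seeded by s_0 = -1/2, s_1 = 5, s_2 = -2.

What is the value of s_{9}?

385

s_3 = 1·-2 + 3·5 + -3·-1/2 = 29/2
s_4 = 1·29/2 + 3·-2 + -3·5 = -13/2
s_5 = 1·-13/2 + 3·29/2 + -3·-2 = 43
s_6 = 1·43 + 3·-13/2 + -3·29/2 = -20
s_7 = 1·-20 + 3·43 + -3·-13/2 = 257/2
s_8 = 1·257/2 + 3·-20 + -3·43 = -121/2
s_9 = 1·-121/2 + 3·257/2 + -3·-20 = 385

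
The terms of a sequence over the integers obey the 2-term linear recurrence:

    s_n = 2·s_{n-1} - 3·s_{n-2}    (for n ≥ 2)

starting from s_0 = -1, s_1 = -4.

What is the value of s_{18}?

s_2 = 2·-4 + -3·-1 = -5
s_3 = 2·-5 + -3·-4 = 2
s_4 = 2·2 + -3·-5 = 19
s_5 = 2·19 + -3·2 = 32
s_6 = 2·32 + -3·19 = 7
s_7 = 2·7 + -3·32 = -82
s_8 = 2·-82 + -3·7 = -185
s_9 = 2·-185 + -3·-82 = -124
s_10 = 2·-124 + -3·-185 = 307
s_11 = 2·307 + -3·-124 = 986
s_12 = 2·986 + -3·307 = 1051
s_13 = 2·1051 + -3·986 = -856
s_14 = 2·-856 + -3·1051 = -4865
s_15 = 2·-4865 + -3·-856 = -7162
s_16 = 2·-7162 + -3·-4865 = 271
s_17 = 2·271 + -3·-7162 = 22028
s_18 = 2·22028 + -3·271 = 43243

43243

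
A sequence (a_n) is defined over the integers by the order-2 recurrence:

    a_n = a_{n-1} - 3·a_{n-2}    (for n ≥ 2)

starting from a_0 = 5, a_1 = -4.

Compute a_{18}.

a_2 = 1·-4 + -3·5 = -19
a_3 = 1·-19 + -3·-4 = -7
a_4 = 1·-7 + -3·-19 = 50
a_5 = 1·50 + -3·-7 = 71
a_6 = 1·71 + -3·50 = -79
a_7 = 1·-79 + -3·71 = -292
a_8 = 1·-292 + -3·-79 = -55
a_9 = 1·-55 + -3·-292 = 821
a_10 = 1·821 + -3·-55 = 986
a_11 = 1·986 + -3·821 = -1477
a_12 = 1·-1477 + -3·986 = -4435
a_13 = 1·-4435 + -3·-1477 = -4
a_14 = 1·-4 + -3·-4435 = 13301
a_15 = 1·13301 + -3·-4 = 13313
a_16 = 1·13313 + -3·13301 = -26590
a_17 = 1·-26590 + -3·13313 = -66529
a_18 = 1·-66529 + -3·-26590 = 13241

13241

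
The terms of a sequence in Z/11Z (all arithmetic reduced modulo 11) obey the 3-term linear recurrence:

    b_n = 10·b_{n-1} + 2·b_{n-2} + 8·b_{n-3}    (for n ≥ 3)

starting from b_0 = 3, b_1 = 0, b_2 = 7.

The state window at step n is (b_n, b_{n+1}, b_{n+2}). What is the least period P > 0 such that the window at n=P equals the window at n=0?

n=0: window = (3, 0, 7)
n=1: window = (0, 7, 6)
n=2: window = (7, 6, 8)
n=3: window = (6, 8, 5)
n=4: window = (8, 5, 4)
n=5: window = (5, 4, 4)
n=6: window = (4, 4, 0)
n=7: window = (4, 0, 7)
n=8: window = (0, 7, 3)
n=9: window = (7, 3, 0)
n=10: window = (3, 0, 7)
window at n=10 equals window at n=0 → period = 10

10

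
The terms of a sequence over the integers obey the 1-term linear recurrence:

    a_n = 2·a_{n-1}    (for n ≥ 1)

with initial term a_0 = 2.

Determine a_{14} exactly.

32768

a_1 = 2·2 = 4
a_2 = 2·4 = 8
a_3 = 2·8 = 16
a_4 = 2·16 = 32
a_5 = 2·32 = 64
a_6 = 2·64 = 128
a_7 = 2·128 = 256
a_8 = 2·256 = 512
a_9 = 2·512 = 1024
a_10 = 2·1024 = 2048
a_11 = 2·2048 = 4096
a_12 = 2·4096 = 8192
a_13 = 2·8192 = 16384
a_14 = 2·16384 = 32768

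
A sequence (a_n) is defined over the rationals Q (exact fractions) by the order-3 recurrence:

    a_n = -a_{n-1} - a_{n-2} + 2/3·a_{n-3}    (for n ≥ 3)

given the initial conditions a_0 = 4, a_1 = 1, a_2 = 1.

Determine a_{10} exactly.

a_3 = -1·1 + -1·1 + 2/3·4 = 2/3
a_4 = -1·2/3 + -1·1 + 2/3·1 = -1
a_5 = -1·-1 + -1·2/3 + 2/3·1 = 1
a_6 = -1·1 + -1·-1 + 2/3·2/3 = 4/9
a_7 = -1·4/9 + -1·1 + 2/3·-1 = -19/9
a_8 = -1·-19/9 + -1·4/9 + 2/3·1 = 7/3
a_9 = -1·7/3 + -1·-19/9 + 2/3·4/9 = 2/27
a_10 = -1·2/27 + -1·7/3 + 2/3·-19/9 = -103/27

-103/27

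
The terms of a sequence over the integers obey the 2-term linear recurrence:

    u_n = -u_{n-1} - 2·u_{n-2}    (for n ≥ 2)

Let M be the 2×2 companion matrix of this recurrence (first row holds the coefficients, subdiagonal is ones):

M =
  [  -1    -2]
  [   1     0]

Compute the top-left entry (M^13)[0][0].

(M^13)[0][0] is the top entry after applying M 13 times to the unit state (1, 0). Equivalently it is h_{14} for the auxiliary sequence (h_n) obeying the same recurrence with h_1 = 1 and h_i = 0 for 0 ≤ i < 1:
h_2 = -1·1 + -2·0 = -1
h_3 = -1·-1 + -2·1 = -1
h_4 = -1·-1 + -2·-1 = 3
h_5 = -1·3 + -2·-1 = -1
h_6 = -1·-1 + -2·3 = -5
h_7 = -1·-5 + -2·-1 = 7
h_8 = -1·7 + -2·-5 = 3
h_9 = -1·3 + -2·7 = -17
h_10 = -1·-17 + -2·3 = 11
h_11 = -1·11 + -2·-17 = 23
h_12 = -1·23 + -2·11 = -45
h_13 = -1·-45 + -2·23 = -1
h_14 = -1·-1 + -2·-45 = 91

91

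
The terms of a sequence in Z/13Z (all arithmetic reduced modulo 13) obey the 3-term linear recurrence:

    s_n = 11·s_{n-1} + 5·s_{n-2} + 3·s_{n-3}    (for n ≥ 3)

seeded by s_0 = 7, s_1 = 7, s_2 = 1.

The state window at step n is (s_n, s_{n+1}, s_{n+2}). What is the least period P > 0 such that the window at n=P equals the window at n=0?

168

n=0: window = (7, 7, 1)
n=1: window = (7, 1, 2)
n=2: window = (1, 2, 9)
n=3: window = (2, 9, 8)
n=4: window = (9, 8, 9)
n=5: window = (8, 9, 10)
n=6: window = (9, 10, 10)
n=7: window = (10, 10, 5)
n=8: window = (10, 5, 5)
n=9: window = (5, 5, 6)
n=10: window = (5, 6, 2)
n=11: window = (6, 2, 2)
n=12: window = (2, 2, 11)
n=13: window = (2, 11, 7)
n=14: window = (11, 7, 8)
n=15: window = (7, 8, 0)
n=16: window = (8, 0, 9)
n=17: window = (0, 9, 6)
n=18: window = (9, 6, 7)
n=19: window = (6, 7, 4)
n=20: window = (7, 4, 6)
n=21: window = (4, 6, 3)
n=22: window = (6, 3, 10)
n=23: window = (3, 10, 0)
n=24: window = (10, 0, 7)
n=25: window = (0, 7, 3)
n=26: window = (7, 3, 3)
n=27: window = (3, 3, 4)
n=28: window = (3, 4, 3)
n=29: window = (4, 3, 10)
n=30: window = (3, 10, 7)
n=31: window = (10, 7, 6)
n=32: window = (7, 6, 1)
n=33: window = (6, 1, 10)
n=34: window = (1, 10, 3)
n=35: window = (10, 3, 8)
n=36: window = (3, 8, 3)
n=37: window = (8, 3, 4)
n=38: window = (3, 4, 5)
n=39: window = (4, 5, 6)
n=40: window = (5, 6, 12)
…
n=166: window = (8, 2, 7)
n=167: window = (2, 7, 7)
n=168: window = (7, 7, 1)
window at n=168 equals window at n=0 → period = 168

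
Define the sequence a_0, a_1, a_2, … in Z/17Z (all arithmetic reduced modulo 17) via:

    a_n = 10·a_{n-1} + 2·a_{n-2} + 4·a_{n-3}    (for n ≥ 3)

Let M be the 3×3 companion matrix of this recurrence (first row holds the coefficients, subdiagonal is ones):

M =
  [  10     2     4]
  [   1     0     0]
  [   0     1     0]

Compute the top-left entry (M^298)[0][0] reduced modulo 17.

11

(M^298)[0][0] is the top entry after applying M 298 times to the unit state (1, 0, 0). Equivalently it is h_{300} for the auxiliary sequence (h_n) obeying the same recurrence with h_2 = 1 and h_i = 0 for 0 ≤ i < 2:
h_3 = 10·1 + 2·0 + 4·0 = 10
h_4 = 10·10 + 2·1 + 4·0 = 0
h_5 = 10·0 + 2·10 + 4·1 = 7
h_6 = 10·7 + 2·0 + 4·10 = 8
h_7 = 10·8 + 2·7 + 4·0 = 9
h_8 = 10·9 + 2·8 + 4·7 = 15
Continuing the recurrence:
  h_9 = 13;  h_10 = 9;  h_11 = 6;  h_12 = 11;  h_13 = 5;  h_14 = 11
  h_15 = 11;  h_16 = 16;  h_17 = 5;  h_18 = 7;  h_19 = 8;  h_20 = 12
  h_21 = 11;  h_22 = 13;  h_23 = 13;  h_24 = 13;  h_25 = 4;  h_26 = 16
  h_27 = 16;  h_28 = 4;  h_29 = 0;  h_30 = 4;  h_31 = 5;  h_32 = 7
  h_33 = 11;  h_34 = 8;  h_35 = 11;  h_36 = 0;  h_37 = 3;  h_38 = 6
  h_39 = 15;  h_40 = 4;  h_41 = 9;  h_42 = 5;  h_43 = 16;  h_44 = 2
  h_45 = 4;  h_46 = 6;  h_47 = 8;  h_48 = 6;  h_49 = 15;  h_50 = 7
  h_51 = 5;  h_52 = 5;  h_53 = 3;  h_54 = 9;  h_55 = 14;  h_56 = 0
  h_57 = 13;  h_58 = 16;  h_59 = 16;  h_60 = 6;  h_61 = 3;  h_62 = 4
  h_63 = 2;  h_64 = 6;  h_65 = 12;  h_66 = 4;  h_67 = 3;  h_68 = 1
  h_69 = 15;  h_70 = 11;  h_71 = 8;  h_72 = 9;  h_73 = 14;  h_74 = 3
  h_75 = 9;  h_76 = 16;  h_77 = 3;  h_78 = 13;  h_79 = 13;  h_80 = 15
  h_81 = 7;  h_82 = 16;  h_83 = 13;  h_84 = 3;  h_85 = 1;  h_86 = 0
  h_87 = 14;  h_88 = 8;  h_89 = 6;  h_90 = 13;  h_91 = 4;  h_92 = 5
  h_93 = 8;  h_94 = 4;  h_95 = 8;  h_96 = 1;  h_97 = 8;  h_98 = 12
  h_99 = 4;  h_100 = 11;  h_101 = 13;  h_102 = 15;  h_103 = 16;  h_104 = 4
  h_105 = 13;  h_106 = 15;  h_107 = 5;  h_108 = 13;  h_109 = 13;  h_110 = 6
  h_111 = 2;  h_112 = 16;  h_113 = 1;  h_114 = 16;  h_115 = 5;  h_116 = 1
  h_117 = 16;  h_118 = 12;  h_119 = 3;  h_120 = 16;  h_121 = 10;  h_122 = 8
  h_123 = 11;  h_124 = 13;  h_125 = 14;  h_126 = 6;  h_127 = 4;  h_128 = 6
  h_129 = 7;  h_130 = 13;  h_131 = 15;  h_132 = 0;  h_133 = 14;  h_134 = 13
  h_135 = 5;  h_136 = 13;  h_137 = 5;  h_138 = 11;  h_139 = 2;  h_140 = 11
  h_141 = 5;  h_142 = 12;  h_143 = 4;  h_144 = 16;  h_145 = 12;  h_146 = 15
  h_147 = 0;  h_148 = 10;  h_149 = 7;  h_150 = 5;  h_151 = 2;  h_152 = 7
  h_153 = 9;  h_154 = 10;  h_155 = 10;  h_156 = 3;  h_157 = 5;  h_158 = 11
  h_159 = 13;  h_160 = 2;  h_161 = 5;  h_162 = 4;  h_163 = 7;  h_164 = 13
  h_165 = 7;  h_166 = 5;  h_167 = 14;  h_168 = 8;  h_169 = 9;  h_170 = 9
  h_171 = 4;  h_172 = 9;  h_173 = 15;  h_174 = 14;  h_175 = 2;  h_176 = 6
  h_177 = 1;  h_178 = 13;  h_179 = 3;  h_180 = 9;  h_181 = 12;  h_182 = 14
  h_183 = 13;  h_184 = 2;  h_185 = 0;  h_186 = 5;  h_187 = 7;  h_188 = 12
  h_189 = 1;  h_190 = 11;  h_191 = 7;  h_192 = 11;  h_193 = 15;  h_194 = 13
  h_195 = 0;  h_196 = 1;  h_197 = 11;  h_198 = 10;  h_199 = 7;  h_200 = 15
  h_201 = 0;  h_202 = 7;  h_203 = 11;  h_204 = 5;  h_205 = 15;  h_206 = 0
  h_207 = 16;  h_208 = 16;  h_209 = 5;  h_210 = 10;  h_211 = 4;  h_212 = 12
  h_213 = 15;  h_214 = 3;  h_215 = 6;  h_216 = 7;  h_217 = 9;  h_218 = 9
  h_219 = 0;  h_220 = 3;  h_221 = 15;  h_222 = 3;  h_223 = 4;  h_224 = 4
  h_225 = 9;  h_226 = 12;  h_227 = 1;  h_228 = 2;  h_229 = 2;  h_230 = 11
  h_231 = 3;  h_232 = 9;  h_233 = 4;  h_234 = 2;  h_235 = 13;  h_236 = 14
  h_237 = 4;  h_238 = 1;  h_239 = 6;  h_240 = 10;  h_241 = 14;  h_242 = 14
  h_243 = 4;  h_244 = 5;  h_245 = 12;  h_246 = 10;  h_247 = 8;  h_248 = 12
  h_249 = 6;  h_250 = 14;  h_251 = 13;  h_252 = 12;  h_253 = 15;  h_254 = 5
  h_255 = 9;  h_256 = 7;  h_257 = 6;  h_258 = 8;  h_259 = 1;  h_260 = 16
  h_261 = 7;  h_262 = 4;  h_263 = 16;  h_264 = 9;  h_265 = 2;  h_266 = 0
  h_267 = 6;  h_268 = 0;  h_269 = 12;  h_270 = 8;  h_271 = 2;  h_272 = 16
  h_273 = 9;  h_274 = 11;  h_275 = 5;  h_276 = 6;  h_277 = 12;  h_278 = 16
  h_279 = 4;  h_280 = 1;  h_281 = 14;  h_282 = 5;  h_283 = 14;  h_284 = 2
  h_285 = 0;  h_286 = 9;  h_287 = 13;  h_288 = 12;  h_289 = 12;  h_290 = 9
  h_291 = 9;  h_292 = 3;  h_293 = 16;  h_294 = 15;  h_295 = 7;  h_296 = 11
  h_297 = 14;  h_298 = 3
h_299 = 10·3 + 2·14 + 4·11 = 0
h_300 = 10·0 + 2·3 + 4·14 = 11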